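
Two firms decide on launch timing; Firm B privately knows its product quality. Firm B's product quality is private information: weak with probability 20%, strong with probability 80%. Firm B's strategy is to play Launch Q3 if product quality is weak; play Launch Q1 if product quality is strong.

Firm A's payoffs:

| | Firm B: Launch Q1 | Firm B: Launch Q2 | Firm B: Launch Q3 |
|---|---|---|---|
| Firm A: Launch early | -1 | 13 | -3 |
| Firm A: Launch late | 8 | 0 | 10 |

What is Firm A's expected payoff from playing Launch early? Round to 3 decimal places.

E[Launch early] = 0.2·(-3) + 0.8·(-1) = (-0.6) + (-0.8) = -1.4

-1.400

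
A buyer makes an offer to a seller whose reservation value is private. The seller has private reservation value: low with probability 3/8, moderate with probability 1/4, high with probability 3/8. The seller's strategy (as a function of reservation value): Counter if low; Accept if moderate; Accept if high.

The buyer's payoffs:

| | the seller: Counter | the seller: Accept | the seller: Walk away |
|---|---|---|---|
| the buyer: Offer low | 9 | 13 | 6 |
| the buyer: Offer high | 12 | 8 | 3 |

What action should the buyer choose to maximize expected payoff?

Offer low

Compute the buyer's expected payoff for each action, taking the expectation over the seller's type.
E[Offer low] = 3/8·(9) + 1/4·(13) + 3/8·(13) = 23/2
E[Offer high] = 3/8·(12) + 1/4·(8) + 3/8·(8) = 19/2
Best response: Offer low (23/2 is the largest).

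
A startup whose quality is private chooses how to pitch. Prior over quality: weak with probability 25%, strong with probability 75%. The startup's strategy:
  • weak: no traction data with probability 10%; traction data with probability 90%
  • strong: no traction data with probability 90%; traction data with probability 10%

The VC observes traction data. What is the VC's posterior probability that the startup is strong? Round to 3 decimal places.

0.250

P(traction data) = 0.25·0.9 + 0.75·0.1 = 0.3
P(strong | traction data) = (0.75·0.1) / 0.3 = 0.075 / 0.3 = 0.25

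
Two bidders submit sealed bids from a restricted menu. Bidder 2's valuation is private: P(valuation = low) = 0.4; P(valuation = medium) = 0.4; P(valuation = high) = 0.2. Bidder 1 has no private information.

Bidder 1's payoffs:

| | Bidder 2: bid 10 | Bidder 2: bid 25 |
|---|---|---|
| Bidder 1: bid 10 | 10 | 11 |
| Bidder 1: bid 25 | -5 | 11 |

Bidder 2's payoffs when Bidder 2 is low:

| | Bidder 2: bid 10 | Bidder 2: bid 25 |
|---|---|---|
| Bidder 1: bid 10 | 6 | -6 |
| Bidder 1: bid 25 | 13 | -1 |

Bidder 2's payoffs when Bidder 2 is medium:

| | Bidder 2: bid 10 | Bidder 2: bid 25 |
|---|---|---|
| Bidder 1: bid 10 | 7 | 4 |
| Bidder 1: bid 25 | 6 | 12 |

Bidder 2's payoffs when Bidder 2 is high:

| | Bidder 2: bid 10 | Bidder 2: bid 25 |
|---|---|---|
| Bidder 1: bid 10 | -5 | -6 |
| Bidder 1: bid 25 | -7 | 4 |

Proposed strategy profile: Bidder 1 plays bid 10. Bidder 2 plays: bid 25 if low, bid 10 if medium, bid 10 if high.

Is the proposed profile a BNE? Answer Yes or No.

No

Bidder 1 plays bid 10: E[bid 10] = 0.4·(11) + 0.4·(10) + 0.2·(10) = 10.4; E[bid 25] = 1.4. Best-responding. ✓
Bidder 2 (valuation low), facing bid 10: bid 10 gives 6, bid 25 gives -6. Proposed bid 25 is not best — profitable deviation exists. ✗
Bidder 2 (valuation medium), facing bid 10: bid 10 gives 7, bid 25 gives 4. Proposed bid 10 is best. ✓
Bidder 2 (valuation high), facing bid 10: bid 10 gives -5, bid 25 gives -6. Proposed bid 10 is best. ✓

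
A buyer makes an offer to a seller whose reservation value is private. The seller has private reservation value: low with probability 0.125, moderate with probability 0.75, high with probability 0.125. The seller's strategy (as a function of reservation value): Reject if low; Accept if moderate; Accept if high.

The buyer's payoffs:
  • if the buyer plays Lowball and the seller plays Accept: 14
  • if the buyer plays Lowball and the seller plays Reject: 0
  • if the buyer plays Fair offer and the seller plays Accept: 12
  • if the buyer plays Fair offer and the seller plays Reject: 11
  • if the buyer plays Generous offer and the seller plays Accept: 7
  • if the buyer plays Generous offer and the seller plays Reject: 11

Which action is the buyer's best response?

Lowball

Compute the buyer's expected payoff for each action, taking the expectation over the seller's type.
E[Lowball] = 0.125·(0) + 0.75·(14) + 0.125·(14) = 12.25
E[Fair offer] = 0.125·(11) + 0.75·(12) + 0.125·(12) = 11.875
E[Generous offer] = 0.125·(11) + 0.75·(7) + 0.125·(7) = 7.5
Best response: Lowball (12.25 is the largest).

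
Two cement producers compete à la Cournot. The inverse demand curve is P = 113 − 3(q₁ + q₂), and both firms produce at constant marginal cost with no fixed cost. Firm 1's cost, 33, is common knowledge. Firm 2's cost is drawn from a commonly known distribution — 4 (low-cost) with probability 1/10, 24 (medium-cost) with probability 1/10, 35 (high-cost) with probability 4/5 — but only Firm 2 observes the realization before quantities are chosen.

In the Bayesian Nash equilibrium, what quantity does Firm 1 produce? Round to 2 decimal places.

Type-c best response for Firm 2: q₂(c) = (113 − c)/6 − q₁/2.
Firm 1 maximizes expected profit; its first-order condition is 113 − 6q₁ − 3E[q₂] − 33 = 0.
Substituting E[q₂] and solving: E[c₂] = 30.8, so q₁ = (113 − 2·33 + 30.8)/9 = 8.64444.

8.64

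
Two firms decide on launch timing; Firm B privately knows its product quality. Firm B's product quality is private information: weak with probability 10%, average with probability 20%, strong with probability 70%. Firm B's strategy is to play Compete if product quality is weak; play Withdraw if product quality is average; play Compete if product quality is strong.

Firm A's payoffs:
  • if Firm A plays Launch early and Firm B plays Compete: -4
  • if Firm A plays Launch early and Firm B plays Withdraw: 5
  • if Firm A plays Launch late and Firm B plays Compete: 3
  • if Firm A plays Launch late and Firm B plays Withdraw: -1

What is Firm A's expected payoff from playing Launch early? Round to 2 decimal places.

E[Launch early] = 0.1·(-4) + 0.2·5 + 0.7·(-4) = (-0.4) + 1 + (-2.8) = -2.2

-2.20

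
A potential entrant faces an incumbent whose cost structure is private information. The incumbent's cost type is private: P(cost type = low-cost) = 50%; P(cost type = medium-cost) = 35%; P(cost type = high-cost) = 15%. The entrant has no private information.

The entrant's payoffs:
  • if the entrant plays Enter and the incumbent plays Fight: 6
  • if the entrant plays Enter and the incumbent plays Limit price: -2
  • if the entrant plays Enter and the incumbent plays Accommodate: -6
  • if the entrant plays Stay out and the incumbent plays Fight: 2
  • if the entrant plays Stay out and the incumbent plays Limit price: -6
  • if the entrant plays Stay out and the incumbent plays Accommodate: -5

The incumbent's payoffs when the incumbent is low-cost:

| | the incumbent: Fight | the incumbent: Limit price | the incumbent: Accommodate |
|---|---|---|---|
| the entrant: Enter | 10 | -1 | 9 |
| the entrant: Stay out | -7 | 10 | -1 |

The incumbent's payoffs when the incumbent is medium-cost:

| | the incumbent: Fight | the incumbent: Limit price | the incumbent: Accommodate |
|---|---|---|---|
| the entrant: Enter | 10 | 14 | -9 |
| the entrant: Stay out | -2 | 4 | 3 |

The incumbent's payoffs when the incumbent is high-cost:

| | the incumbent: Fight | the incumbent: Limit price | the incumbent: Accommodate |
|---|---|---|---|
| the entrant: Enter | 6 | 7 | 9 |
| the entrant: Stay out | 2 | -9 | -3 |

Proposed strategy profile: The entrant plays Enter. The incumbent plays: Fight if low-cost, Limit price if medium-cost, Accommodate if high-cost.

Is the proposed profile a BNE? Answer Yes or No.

A profile is a BNE iff every type of every player is best-responding given beliefs about the other side.
The entrant plays Enter: E[Enter] = 0.5·(6) + 0.35·(-2) + 0.15·(-6) = 1.4; E[Stay out] = -1.85. Best-responding. ✓
The incumbent (cost type low-cost), facing Enter: Fight gives 10, Limit price gives -1, Accommodate gives 9. Proposed Fight is best. ✓
The incumbent (cost type medium-cost), facing Enter: Fight gives 10, Limit price gives 14, Accommodate gives -9. Proposed Limit price is best. ✓
The incumbent (cost type high-cost), facing Enter: Fight gives 6, Limit price gives 7, Accommodate gives 9. Proposed Accommodate is best. ✓

Yes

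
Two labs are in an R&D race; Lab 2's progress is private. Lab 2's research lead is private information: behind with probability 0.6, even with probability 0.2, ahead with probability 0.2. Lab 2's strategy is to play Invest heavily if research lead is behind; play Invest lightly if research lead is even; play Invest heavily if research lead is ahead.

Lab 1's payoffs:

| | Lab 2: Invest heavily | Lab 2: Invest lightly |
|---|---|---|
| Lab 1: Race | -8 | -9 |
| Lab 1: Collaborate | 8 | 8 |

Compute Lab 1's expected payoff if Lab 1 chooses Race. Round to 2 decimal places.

-8.20

E[Race] = 0.6·(-8) + 0.2·(-9) + 0.2·(-8) = (-4.8) + (-1.8) + (-1.6) = -8.2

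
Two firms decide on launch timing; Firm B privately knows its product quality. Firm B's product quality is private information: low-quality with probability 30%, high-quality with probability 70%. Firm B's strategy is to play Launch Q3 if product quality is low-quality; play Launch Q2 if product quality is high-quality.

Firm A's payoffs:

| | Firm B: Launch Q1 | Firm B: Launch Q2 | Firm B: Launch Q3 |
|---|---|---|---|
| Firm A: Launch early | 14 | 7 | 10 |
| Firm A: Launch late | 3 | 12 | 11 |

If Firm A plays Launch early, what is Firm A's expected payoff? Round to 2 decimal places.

7.90

E[Launch early] = 0.3·10 + 0.7·7 = 3 + 4.9 = 7.9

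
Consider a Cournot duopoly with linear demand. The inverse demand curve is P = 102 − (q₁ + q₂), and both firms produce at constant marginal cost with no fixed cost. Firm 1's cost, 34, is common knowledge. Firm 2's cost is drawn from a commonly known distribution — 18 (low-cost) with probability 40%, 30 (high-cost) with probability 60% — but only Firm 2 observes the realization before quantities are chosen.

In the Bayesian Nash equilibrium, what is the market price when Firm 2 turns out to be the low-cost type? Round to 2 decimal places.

50.13

Each type of Firm 2 best-responds to q₁; Firm 1 best-responds to the expected q₂ over Firm 2's types.
Firm 2 with cost c maximizes (102 − (q₁+q₂) − c)·q₂, giving q₂(c) = (102 − c − q₁)/2.
E[c₂] = 0.4·18 + 0.6·30 = 25.2
Firm 1's FOC against E[q₂] yields q₁ = (102 − 2·34 + E[c₂])/3 = (102 − 68 + 25.2)/3 = 19.7333.
q₂(low-cost) = 32.1333, so P = 102 − (19.7333 + 32.1333) = 50.1333.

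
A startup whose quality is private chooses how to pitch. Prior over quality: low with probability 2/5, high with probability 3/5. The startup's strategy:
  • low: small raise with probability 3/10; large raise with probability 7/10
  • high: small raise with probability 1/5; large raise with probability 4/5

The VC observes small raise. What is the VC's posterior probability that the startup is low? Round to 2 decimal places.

0.50

P(small raise) = (2/5)·(3/10) + (3/5)·(1/5) = 6/25
P(low | small raise) = ((2/5)·(3/10)) / (6/25) = (3/25) / (6/25) = 1/2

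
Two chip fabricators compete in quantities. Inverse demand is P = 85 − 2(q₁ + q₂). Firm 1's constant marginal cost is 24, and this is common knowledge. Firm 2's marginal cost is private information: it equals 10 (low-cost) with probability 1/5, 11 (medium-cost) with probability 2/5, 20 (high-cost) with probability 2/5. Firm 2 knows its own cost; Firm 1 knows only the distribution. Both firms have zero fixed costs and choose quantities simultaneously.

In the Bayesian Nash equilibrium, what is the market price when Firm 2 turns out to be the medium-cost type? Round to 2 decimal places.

39.43

Firm 2 with cost c maximizes (85 − 2(q₁+q₂) − c)·q₂, giving q₂(c) = (85 − c − 2q₁)/4.
E[c₂] = 1/5·10 + 2/5·11 + 2/5·20 = 14.4
Firm 1's FOC against E[q₂] yields q₁ = (85 − 2·24 + E[c₂])/6 = (85 − 48 + 14.4)/6 = 8.56667.
q₂(medium-cost) = 14.2167, so P = 85 − 2·(8.56667 + 14.2167) = 39.4333.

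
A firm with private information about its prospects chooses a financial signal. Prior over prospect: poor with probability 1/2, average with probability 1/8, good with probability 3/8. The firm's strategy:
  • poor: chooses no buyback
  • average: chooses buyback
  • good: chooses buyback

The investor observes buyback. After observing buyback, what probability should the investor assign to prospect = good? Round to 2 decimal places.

P(buyback) = (1/2)·0 + (1/8)·1 + (3/8)·1 = 1/2
P(good | buyback) = ((3/8)·1) / (1/2) = (3/8) / (1/2) = 3/4

0.75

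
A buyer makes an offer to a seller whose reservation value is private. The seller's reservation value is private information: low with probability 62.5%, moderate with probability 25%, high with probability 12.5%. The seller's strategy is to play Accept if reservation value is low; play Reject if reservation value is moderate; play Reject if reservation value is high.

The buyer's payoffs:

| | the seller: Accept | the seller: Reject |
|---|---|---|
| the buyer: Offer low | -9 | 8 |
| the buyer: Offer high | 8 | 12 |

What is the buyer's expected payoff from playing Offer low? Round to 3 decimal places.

E[Offer low] = 0.625·(-9) + 0.25·8 + 0.125·8 = (-5.625) + 2 + 1 = -2.625

-2.625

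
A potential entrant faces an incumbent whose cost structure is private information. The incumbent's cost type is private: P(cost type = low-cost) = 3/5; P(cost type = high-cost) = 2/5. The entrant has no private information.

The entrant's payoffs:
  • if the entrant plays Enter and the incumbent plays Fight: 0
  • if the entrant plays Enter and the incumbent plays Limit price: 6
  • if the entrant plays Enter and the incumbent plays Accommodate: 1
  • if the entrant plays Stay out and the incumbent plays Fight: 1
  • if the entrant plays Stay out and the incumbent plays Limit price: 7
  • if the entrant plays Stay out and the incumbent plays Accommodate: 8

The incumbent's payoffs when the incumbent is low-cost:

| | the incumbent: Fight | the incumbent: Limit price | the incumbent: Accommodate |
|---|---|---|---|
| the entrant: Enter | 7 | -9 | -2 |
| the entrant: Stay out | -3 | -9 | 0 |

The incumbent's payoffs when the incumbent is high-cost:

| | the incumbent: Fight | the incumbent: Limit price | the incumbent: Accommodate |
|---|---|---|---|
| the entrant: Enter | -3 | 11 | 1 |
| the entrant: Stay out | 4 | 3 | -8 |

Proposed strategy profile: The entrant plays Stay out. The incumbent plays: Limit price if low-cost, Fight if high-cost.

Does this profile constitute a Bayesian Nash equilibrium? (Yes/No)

A profile is a BNE iff every type of every player is best-responding given beliefs about the other side.
The entrant plays Stay out: E[Stay out] = 3/5·(7) + 2/5·(1) = 23/5; E[Enter] = 18/5. Best-responding. ✓
The incumbent (cost type low-cost), facing Stay out: Fight gives -3, Limit price gives -9, Accommodate gives 0. Proposed Limit price is not best — profitable deviation exists. ✗
The incumbent (cost type high-cost), facing Stay out: Fight gives 4, Limit price gives 3, Accommodate gives -8. Proposed Fight is best. ✓

No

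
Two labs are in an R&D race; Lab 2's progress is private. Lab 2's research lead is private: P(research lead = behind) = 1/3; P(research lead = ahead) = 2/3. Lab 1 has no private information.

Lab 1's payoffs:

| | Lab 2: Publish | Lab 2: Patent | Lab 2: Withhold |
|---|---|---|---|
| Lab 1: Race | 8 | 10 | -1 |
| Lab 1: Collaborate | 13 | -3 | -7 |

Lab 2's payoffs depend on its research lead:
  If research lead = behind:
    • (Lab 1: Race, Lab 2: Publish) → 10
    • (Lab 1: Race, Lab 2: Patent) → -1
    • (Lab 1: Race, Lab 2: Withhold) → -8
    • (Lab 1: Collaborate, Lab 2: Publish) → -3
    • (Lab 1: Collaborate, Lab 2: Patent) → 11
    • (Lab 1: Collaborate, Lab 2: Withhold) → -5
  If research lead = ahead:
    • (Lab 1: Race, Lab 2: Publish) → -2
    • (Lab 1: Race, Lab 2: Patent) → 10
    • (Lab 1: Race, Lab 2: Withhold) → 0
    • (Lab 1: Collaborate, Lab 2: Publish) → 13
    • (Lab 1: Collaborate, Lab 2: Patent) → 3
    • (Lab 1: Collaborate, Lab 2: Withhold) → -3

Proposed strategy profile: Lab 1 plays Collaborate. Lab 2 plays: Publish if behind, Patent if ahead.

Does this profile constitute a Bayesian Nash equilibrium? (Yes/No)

A profile is a BNE iff every type of every player is best-responding given beliefs about the other side.
Lab 1 plays Collaborate: E[Collaborate] = 1/3·(13) + 2/3·(-3) = 7/3; E[Race] = 28/3. Not best-responding. ✗
Lab 2 (research lead behind), facing Collaborate: Publish gives -3, Patent gives 11, Withhold gives -5. Proposed Publish is not best — profitable deviation exists. ✗
Lab 2 (research lead ahead), facing Collaborate: Publish gives 13, Patent gives 3, Withhold gives -3. Proposed Patent is not best — profitable deviation exists. ✗

No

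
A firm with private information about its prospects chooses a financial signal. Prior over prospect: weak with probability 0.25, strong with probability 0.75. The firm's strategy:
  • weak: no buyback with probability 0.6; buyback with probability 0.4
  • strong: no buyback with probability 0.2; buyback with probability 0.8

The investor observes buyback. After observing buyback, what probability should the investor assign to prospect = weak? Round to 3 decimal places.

0.143

P(buyback) = 0.25·0.4 + 0.75·0.8 = 0.7
P(weak | buyback) = (0.25·0.4) / 0.7 = 0.1 / 0.7 = 0.142857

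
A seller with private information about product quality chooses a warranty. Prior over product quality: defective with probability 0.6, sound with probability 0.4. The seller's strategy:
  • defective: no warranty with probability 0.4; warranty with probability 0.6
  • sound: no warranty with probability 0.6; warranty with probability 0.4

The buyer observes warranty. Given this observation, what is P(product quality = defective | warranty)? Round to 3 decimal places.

P(warranty) = 0.6·0.6 + 0.4·0.4 = 0.52
P(defective | warranty) = (0.6·0.6) / 0.52 = 0.36 / 0.52 = 0.692308

0.692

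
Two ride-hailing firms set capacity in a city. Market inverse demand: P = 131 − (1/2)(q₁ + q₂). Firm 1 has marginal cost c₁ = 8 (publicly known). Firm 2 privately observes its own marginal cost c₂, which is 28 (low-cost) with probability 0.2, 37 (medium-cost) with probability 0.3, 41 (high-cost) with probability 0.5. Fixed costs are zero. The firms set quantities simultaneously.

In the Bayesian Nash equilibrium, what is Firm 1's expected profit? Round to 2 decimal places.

Firm 2 with cost c maximizes (131 − (1/2)(q₁+q₂) − c)·q₂, giving q₂(c) = (131 − c − (1/2)q₁).
E[c₂] = 0.2·28 + 0.3·37 + 0.5·41 = 37.2
Firm 1's FOC against E[q₂] yields q₁ = (131 − 2·8 + E[c₂])/(3/2) = (131 − 16 + 37.2)/(3/2) = 101.467.
E[P] = 131 − (1/2)·(q₁ + E[q₂]) = 58.7333; Firm 1's expected profit = (E[P] − 8)·q₁ = (58.7333 − 8)·101.467 = 5147.74.

5147.74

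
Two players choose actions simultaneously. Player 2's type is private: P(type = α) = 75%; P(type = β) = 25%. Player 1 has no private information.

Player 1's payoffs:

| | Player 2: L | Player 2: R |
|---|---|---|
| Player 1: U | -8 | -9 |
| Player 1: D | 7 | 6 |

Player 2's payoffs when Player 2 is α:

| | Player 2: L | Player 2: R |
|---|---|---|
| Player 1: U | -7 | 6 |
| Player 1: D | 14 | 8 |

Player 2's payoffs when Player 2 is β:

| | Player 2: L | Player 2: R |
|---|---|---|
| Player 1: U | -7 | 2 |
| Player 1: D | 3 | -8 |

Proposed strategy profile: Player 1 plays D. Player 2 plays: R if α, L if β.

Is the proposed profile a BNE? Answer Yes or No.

Player 1 plays D: E[D] = 0.75·(6) + 0.25·(7) = 6.25; E[U] = -8.75. Best-responding. ✓
Player 2 (type α), facing D: L gives 14, R gives 8. Proposed R is not best — profitable deviation exists. ✗
Player 2 (type β), facing D: L gives 3, R gives -8. Proposed L is best. ✓

No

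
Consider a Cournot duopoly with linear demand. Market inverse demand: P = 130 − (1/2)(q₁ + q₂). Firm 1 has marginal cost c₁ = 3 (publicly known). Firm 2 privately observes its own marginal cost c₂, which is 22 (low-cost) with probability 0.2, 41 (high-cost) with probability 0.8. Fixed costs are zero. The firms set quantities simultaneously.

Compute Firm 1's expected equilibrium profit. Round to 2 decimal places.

Firm 2 with cost c maximizes (130 − (1/2)(q₁+q₂) − c)·q₂, giving q₂(c) = (130 − c − (1/2)q₁).
E[c₂] = 0.2·22 + 0.8·41 = 37.2
Firm 1's FOC against E[q₂] yields q₁ = (130 − 2·3 + E[c₂])/(3/2) = (130 − 6 + 37.2)/(3/2) = 107.467.
E[P] = 130 − (1/2)·(q₁ + E[q₂]) = 56.7333; Firm 1's expected profit = (E[P] − 3)·q₁ = (56.7333 − 3)·107.467 = 5774.54.

5774.54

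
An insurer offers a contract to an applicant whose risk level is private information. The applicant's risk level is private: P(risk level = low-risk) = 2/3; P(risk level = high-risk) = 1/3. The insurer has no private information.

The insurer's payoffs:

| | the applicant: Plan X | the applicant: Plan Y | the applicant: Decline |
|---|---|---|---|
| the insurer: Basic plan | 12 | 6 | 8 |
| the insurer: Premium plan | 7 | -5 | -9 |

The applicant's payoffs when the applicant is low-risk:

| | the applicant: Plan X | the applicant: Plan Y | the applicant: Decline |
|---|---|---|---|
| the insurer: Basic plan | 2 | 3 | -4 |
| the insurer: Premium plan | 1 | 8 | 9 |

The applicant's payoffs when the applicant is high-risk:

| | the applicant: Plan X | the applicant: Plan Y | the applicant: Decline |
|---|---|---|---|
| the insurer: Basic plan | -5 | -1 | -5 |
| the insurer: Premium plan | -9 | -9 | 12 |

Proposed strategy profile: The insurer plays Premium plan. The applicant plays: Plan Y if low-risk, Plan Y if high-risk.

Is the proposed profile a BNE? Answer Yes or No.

A profile is a BNE iff every type of every player is best-responding given beliefs about the other side.
The insurer plays Premium plan: E[Premium plan] = 2/3·(-5) + 1/3·(-5) = -5; E[Basic plan] = 6. Not best-responding. ✗
The applicant (risk level low-risk), facing Premium plan: Plan X gives 1, Plan Y gives 8, Decline gives 9. Proposed Plan Y is not best — profitable deviation exists. ✗
The applicant (risk level high-risk), facing Premium plan: Plan X gives -9, Plan Y gives -9, Decline gives 12. Proposed Plan Y is not best — profitable deviation exists. ✗

No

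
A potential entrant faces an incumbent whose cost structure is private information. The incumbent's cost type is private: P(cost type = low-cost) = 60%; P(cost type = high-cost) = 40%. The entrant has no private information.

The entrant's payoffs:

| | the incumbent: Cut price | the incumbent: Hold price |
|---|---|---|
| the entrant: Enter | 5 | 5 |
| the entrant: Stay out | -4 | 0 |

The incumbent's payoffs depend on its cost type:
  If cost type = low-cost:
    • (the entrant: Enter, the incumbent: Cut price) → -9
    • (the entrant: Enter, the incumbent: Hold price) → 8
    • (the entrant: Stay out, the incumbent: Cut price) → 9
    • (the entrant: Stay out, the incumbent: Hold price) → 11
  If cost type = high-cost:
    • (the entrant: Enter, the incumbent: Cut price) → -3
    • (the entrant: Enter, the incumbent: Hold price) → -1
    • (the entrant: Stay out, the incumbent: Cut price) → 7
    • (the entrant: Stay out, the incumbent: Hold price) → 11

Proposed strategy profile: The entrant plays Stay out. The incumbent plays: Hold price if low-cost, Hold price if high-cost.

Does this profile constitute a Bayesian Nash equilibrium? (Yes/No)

No

The entrant plays Stay out: E[Stay out] = 0.6·(0) + 0.4·(0) = 0; E[Enter] = 5. Not best-responding. ✗
The incumbent (cost type low-cost), facing Stay out: Cut price gives 9, Hold price gives 11. Proposed Hold price is best. ✓
The incumbent (cost type high-cost), facing Stay out: Cut price gives 7, Hold price gives 11. Proposed Hold price is best. ✓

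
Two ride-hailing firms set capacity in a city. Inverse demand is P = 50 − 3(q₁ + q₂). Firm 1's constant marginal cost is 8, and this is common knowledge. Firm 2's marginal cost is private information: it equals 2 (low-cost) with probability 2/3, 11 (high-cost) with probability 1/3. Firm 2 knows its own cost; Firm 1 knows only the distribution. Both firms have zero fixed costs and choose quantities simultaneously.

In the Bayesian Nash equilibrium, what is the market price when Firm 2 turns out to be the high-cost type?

24

Firm 2 with cost c maximizes (50 − 3(q₁+q₂) − c)·q₂, giving q₂(c) = (50 − c − 3q₁)/6.
E[c₂] = 2/3·2 + 1/3·11 = 5
Firm 1's FOC against E[q₂] yields q₁ = (50 − 2·8 + E[c₂])/9 = (50 − 16 + 5)/9 = 4.33333.
q₂(high-cost) = 4.33333, so P = 50 − 3·(4.33333 + 4.33333) = 24.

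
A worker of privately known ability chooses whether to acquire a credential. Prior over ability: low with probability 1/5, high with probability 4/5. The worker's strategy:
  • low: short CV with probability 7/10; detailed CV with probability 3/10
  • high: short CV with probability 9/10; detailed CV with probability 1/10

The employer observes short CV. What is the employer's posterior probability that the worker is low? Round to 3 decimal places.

Apply Bayes' rule using the sender's strategy as the likelihood.
P(short CV) = (1/5)·(7/10) + (4/5)·(9/10) = 43/50
P(low | short CV) = ((1/5)·(7/10)) / (43/50) = (7/50) / (43/50) = 7/43

0.163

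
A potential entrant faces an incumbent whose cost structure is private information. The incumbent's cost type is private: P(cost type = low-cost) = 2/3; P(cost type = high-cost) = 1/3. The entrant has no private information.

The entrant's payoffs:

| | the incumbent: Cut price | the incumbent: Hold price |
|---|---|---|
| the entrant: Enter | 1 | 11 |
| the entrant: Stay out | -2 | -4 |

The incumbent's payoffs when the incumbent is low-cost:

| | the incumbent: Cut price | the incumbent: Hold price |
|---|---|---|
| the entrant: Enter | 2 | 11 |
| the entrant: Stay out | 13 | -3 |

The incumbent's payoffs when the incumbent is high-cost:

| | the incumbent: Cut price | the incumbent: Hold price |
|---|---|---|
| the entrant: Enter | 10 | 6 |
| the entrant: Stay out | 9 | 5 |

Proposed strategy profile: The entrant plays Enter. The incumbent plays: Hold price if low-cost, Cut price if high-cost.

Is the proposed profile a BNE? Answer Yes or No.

Yes

A profile is a BNE iff every type of every player is best-responding given beliefs about the other side.
The entrant plays Enter: E[Enter] = 2/3·(11) + 1/3·(1) = 23/3; E[Stay out] = -10/3. Best-responding. ✓
The incumbent (cost type low-cost), facing Enter: Cut price gives 2, Hold price gives 11. Proposed Hold price is best. ✓
The incumbent (cost type high-cost), facing Enter: Cut price gives 10, Hold price gives 6. Proposed Cut price is best. ✓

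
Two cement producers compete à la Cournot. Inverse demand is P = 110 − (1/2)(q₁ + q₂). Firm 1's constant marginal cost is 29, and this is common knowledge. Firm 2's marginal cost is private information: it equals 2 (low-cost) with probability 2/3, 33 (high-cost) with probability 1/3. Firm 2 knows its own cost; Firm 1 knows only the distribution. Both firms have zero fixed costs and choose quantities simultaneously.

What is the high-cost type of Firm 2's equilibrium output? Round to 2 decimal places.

Firm 2 with cost c maximizes (110 − (1/2)(q₁+q₂) − c)·q₂, giving q₂(c) = (110 − c − (1/2)q₁).
E[c₂] = 2/3·2 + 1/3·33 = 12.3333
Firm 1's FOC against E[q₂] yields q₁ = (110 − 2·29 + E[c₂])/(3/2) = (110 − 58 + 12.3333)/(3/2) = 42.8889.
q₂(high-cost) = (110 − 33 − (1/2)·42.8889) = 55.5556.

55.56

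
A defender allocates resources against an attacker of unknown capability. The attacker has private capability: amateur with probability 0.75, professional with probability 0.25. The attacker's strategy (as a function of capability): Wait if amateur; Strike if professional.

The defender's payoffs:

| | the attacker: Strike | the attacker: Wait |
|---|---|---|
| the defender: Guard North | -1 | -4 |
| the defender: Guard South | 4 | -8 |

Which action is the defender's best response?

E[Guard North] = 0.75·(-4) + 0.25·(-1) = -3.25
E[Guard South] = 0.75·(-8) + 0.25·(4) = -5
Best response: Guard North (-3.25 is the largest).

Guard North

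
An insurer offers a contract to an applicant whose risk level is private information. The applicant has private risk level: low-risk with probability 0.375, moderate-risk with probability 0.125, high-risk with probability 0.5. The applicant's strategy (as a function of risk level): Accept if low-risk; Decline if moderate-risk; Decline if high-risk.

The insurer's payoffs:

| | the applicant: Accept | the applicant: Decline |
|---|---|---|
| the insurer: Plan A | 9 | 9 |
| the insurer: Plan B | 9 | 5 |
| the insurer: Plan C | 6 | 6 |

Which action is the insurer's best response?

Plan A

E[Plan A] = 0.375·(9) + 0.125·(9) + 0.5·(9) = 9
E[Plan B] = 0.375·(9) + 0.125·(5) + 0.5·(5) = 6.5
E[Plan C] = 0.375·(6) + 0.125·(6) + 0.5·(6) = 6
Best response: Plan A (9 is the largest).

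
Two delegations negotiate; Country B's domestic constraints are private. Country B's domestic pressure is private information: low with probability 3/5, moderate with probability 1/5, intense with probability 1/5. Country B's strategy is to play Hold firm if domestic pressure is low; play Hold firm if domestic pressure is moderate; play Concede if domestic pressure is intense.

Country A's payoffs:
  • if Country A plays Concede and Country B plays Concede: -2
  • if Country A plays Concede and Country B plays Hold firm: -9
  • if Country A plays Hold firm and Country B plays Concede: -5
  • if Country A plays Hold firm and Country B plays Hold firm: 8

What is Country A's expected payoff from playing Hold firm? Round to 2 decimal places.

5.40

E[Hold firm] = 3/5·8 + 1/5·8 + 1/5·(-5) = 24/5 + 8/5 + (-1) = 27/5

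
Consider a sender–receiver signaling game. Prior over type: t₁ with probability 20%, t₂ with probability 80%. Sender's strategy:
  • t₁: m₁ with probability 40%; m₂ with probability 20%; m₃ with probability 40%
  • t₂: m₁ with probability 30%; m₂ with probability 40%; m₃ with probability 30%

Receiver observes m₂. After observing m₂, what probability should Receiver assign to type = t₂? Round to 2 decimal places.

0.89

P(m₂) = 0.2·0.2 + 0.8·0.4 = 0.36
P(t₂ | m₂) = (0.8·0.4) / 0.36 = 0.32 / 0.36 = 0.888889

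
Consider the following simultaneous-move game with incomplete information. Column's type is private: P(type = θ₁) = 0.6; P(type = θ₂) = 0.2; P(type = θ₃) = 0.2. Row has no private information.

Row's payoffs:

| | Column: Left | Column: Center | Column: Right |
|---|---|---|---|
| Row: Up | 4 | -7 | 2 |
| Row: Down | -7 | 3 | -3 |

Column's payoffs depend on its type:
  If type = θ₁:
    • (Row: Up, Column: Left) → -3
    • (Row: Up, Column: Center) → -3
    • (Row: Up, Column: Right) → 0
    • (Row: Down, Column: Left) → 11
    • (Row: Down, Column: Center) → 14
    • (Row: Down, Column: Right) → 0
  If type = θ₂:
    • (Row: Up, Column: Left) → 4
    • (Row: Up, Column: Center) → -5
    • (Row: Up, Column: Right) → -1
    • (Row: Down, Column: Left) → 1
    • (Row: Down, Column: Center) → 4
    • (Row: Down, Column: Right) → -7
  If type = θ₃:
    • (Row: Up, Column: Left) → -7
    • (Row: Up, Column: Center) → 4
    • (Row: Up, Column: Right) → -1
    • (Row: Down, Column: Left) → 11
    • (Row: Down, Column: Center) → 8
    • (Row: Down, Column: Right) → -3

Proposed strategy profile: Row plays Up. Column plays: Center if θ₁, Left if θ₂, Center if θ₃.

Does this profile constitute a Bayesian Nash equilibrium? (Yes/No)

Row plays Up: E[Up] = 0.6·(-7) + 0.2·(4) + 0.2·(-7) = -4.8; E[Down] = 1. Not best-responding. ✗
Column (type θ₁), facing Up: Left gives -3, Center gives -3, Right gives 0. Proposed Center is not best — profitable deviation exists. ✗
Column (type θ₂), facing Up: Left gives 4, Center gives -5, Right gives -1. Proposed Left is best. ✓
Column (type θ₃), facing Up: Left gives -7, Center gives 4, Right gives -1. Proposed Center is best. ✓

No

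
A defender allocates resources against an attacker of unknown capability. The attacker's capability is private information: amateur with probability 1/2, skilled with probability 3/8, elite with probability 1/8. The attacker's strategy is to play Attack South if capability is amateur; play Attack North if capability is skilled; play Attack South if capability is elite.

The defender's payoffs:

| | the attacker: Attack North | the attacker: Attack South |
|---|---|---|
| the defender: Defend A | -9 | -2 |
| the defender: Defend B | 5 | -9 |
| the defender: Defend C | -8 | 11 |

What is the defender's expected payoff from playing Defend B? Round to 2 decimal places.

E[Defend B] = 1/2·(-9) + 3/8·5 + 1/8·(-9) = (-9/2) + 15/8 + (-9/8) = -15/4

-3.75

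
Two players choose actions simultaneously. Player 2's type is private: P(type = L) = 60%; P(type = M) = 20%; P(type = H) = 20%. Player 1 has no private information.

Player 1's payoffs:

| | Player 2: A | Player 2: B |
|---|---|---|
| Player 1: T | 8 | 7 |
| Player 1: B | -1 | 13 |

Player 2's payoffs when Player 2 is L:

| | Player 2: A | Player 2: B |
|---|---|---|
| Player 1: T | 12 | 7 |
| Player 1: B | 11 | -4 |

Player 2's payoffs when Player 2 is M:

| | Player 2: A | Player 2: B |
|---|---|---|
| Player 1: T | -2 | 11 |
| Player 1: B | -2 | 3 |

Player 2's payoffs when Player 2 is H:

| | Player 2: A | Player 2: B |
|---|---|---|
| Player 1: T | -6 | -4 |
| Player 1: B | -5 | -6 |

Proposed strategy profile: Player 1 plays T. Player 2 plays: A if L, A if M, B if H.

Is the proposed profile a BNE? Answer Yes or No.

A profile is a BNE iff every type of every player is best-responding given beliefs about the other side.
Player 1 plays T: E[T] = 0.6·(8) + 0.2·(8) + 0.2·(7) = 7.8; E[B] = 1.8. Best-responding. ✓
Player 2 (type L), facing T: A gives 12, B gives 7. Proposed A is best. ✓
Player 2 (type M), facing T: A gives -2, B gives 11. Proposed A is not best — profitable deviation exists. ✗
Player 2 (type H), facing T: A gives -6, B gives -4. Proposed B is best. ✓

No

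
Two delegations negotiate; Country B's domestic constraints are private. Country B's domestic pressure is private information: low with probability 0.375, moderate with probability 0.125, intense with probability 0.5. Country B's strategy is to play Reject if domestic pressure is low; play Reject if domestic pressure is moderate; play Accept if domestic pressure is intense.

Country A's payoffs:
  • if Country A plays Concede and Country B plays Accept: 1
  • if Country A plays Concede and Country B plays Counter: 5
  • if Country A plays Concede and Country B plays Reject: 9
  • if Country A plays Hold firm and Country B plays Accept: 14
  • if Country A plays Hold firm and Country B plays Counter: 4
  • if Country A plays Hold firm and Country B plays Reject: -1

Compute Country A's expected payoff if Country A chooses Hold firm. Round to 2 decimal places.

6.50

E[Hold firm] = 0.375·(-1) + 0.125·(-1) + 0.5·14 = (-0.375) + (-0.125) + 7 = 6.5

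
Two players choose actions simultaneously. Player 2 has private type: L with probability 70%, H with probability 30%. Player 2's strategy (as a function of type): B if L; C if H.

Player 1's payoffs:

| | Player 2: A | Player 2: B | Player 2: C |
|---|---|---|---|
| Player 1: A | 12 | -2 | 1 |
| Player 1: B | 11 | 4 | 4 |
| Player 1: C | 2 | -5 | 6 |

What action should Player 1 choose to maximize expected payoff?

B

E[A] = 0.7·(-2) + 0.3·(1) = -1.1
E[B] = 0.7·(4) + 0.3·(4) = 4
E[C] = 0.7·(-5) + 0.3·(6) = -1.7
Best response: B (4 is the largest).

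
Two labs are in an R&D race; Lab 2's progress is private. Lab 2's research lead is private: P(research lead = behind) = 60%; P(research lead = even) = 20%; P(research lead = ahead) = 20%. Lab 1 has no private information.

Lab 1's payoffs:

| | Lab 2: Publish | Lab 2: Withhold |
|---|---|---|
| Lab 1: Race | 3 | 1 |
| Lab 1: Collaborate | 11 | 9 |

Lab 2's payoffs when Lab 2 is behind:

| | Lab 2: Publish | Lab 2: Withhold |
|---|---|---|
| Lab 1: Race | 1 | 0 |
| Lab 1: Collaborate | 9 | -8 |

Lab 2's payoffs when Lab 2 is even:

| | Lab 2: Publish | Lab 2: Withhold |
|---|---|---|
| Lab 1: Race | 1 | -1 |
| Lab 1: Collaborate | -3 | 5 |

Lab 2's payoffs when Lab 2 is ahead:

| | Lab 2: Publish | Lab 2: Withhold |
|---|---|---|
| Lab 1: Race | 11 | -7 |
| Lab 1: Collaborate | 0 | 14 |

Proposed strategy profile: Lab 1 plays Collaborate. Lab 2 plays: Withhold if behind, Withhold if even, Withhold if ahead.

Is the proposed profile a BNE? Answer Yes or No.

No

Lab 1 plays Collaborate: E[Collaborate] = 0.6·(9) + 0.2·(9) + 0.2·(9) = 9; E[Race] = 1. Best-responding. ✓
Lab 2 (research lead behind), facing Collaborate: Publish gives 9, Withhold gives -8. Proposed Withhold is not best — profitable deviation exists. ✗
Lab 2 (research lead even), facing Collaborate: Publish gives -3, Withhold gives 5. Proposed Withhold is best. ✓
Lab 2 (research lead ahead), facing Collaborate: Publish gives 0, Withhold gives 14. Proposed Withhold is best. ✓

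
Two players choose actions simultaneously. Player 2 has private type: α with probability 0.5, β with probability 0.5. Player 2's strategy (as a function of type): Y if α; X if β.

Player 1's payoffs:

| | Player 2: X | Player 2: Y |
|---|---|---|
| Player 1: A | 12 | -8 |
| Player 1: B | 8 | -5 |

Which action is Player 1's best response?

E[A] = 0.5·(-8) + 0.5·(12) = 2
E[B] = 0.5·(-5) + 0.5·(8) = 1.5
Best response: A (2 is the largest).

A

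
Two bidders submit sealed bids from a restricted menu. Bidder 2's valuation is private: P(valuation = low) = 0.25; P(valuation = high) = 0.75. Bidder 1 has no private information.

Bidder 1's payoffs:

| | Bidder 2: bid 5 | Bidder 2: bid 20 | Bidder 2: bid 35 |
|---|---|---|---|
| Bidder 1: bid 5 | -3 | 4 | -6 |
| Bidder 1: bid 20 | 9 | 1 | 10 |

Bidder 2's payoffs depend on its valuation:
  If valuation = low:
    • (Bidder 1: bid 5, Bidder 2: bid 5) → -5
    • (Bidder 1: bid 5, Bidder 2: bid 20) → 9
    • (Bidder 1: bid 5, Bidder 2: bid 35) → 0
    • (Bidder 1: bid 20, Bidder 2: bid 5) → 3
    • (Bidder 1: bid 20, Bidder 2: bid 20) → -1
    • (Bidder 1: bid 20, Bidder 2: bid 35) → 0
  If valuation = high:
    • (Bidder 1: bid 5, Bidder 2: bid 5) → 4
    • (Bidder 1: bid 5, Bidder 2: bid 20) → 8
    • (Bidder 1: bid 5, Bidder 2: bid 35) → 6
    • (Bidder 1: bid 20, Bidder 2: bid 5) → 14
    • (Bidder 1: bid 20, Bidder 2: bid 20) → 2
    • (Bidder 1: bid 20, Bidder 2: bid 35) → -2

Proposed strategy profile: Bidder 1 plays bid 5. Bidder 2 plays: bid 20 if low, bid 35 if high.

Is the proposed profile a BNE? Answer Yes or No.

Bidder 1 plays bid 5: E[bid 5] = 0.25·(4) + 0.75·(-6) = -3.5; E[bid 20] = 7.75. Not best-responding. ✗
Bidder 2 (valuation low), facing bid 5: bid 5 gives -5, bid 20 gives 9, bid 35 gives 0. Proposed bid 20 is best. ✓
Bidder 2 (valuation high), facing bid 5: bid 5 gives 4, bid 20 gives 8, bid 35 gives 6. Proposed bid 35 is not best — profitable deviation exists. ✗

No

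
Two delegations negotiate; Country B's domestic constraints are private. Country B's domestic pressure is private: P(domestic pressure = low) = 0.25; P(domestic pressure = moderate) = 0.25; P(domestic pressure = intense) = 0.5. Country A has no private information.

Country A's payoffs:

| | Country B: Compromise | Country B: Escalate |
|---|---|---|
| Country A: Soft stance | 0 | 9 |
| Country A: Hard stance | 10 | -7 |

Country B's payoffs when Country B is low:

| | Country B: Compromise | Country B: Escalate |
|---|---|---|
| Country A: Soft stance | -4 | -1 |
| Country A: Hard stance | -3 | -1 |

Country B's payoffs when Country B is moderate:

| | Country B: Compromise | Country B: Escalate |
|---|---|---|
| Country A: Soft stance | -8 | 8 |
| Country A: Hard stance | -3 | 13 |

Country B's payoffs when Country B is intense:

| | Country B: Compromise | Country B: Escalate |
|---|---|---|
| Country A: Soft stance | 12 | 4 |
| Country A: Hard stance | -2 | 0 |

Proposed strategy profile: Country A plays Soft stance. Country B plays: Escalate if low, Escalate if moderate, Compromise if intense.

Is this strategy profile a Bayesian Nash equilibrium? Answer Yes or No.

A profile is a BNE iff every type of every player is best-responding given beliefs about the other side.
Country A plays Soft stance: E[Soft stance] = 0.25·(9) + 0.25·(9) + 0.5·(0) = 4.5; E[Hard stance] = 1.5. Best-responding. ✓
Country B (domestic pressure low), facing Soft stance: Compromise gives -4, Escalate gives -1. Proposed Escalate is best. ✓
Country B (domestic pressure moderate), facing Soft stance: Compromise gives -8, Escalate gives 8. Proposed Escalate is best. ✓
Country B (domestic pressure intense), facing Soft stance: Compromise gives 12, Escalate gives 4. Proposed Compromise is best. ✓

Yes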